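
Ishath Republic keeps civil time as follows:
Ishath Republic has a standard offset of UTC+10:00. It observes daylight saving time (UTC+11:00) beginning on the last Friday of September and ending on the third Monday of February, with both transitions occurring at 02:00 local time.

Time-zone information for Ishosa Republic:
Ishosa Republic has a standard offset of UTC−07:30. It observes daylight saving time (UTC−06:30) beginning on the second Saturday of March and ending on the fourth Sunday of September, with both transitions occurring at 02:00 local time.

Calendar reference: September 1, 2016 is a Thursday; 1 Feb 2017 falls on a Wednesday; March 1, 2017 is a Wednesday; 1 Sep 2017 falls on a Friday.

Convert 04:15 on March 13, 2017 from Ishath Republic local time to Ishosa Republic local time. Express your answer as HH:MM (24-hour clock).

1 September 2016 is a Thursday, so Fridays fall on 2, 9, 16, 23, 30; the last is September 30.
1 February 2017 is a Wednesday, so the first Monday is February 6 and the third is February 20.
March 13, 2017 does not fall between 30 September 2016 and 20 February 2017, so daylight saving is not in effect and Ishath Republic is at UTC+10:00.
04:15 Ishath Republic − 10h = 18:15 UTC (rolling into the previous day, 12 March 2017).
1 March 2017 is a Wednesday, so the first Saturday is March 4 and the second is March 11.
1 September 2017 is a Friday, so the first Sunday is September 3 and the fourth is September 24.
At the standard offset (UTC−07:30), 18:15 UTC − 7h30m = 10:45 Ishosa Republic standard time.
The standard-time date in Ishosa Republic, March 12, 2017, falls between 11 March and 24 September, so daylight saving is in effect and Ishosa Republic is at UTC−06:30.
18:15 UTC − 6h30m = 11:45 Ishosa Republic.

11:45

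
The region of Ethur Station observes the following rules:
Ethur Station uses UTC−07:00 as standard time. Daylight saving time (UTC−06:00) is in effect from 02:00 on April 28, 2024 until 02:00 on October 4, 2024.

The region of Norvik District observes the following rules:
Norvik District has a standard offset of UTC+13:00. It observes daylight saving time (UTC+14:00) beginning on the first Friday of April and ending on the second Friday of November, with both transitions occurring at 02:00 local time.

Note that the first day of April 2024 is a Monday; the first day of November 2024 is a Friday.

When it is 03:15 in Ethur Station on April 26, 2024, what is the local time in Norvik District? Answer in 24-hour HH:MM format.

00:15

April 26, 2024 does not fall between 28 April and 4 October, so daylight saving is not in effect and Ethur Station is at UTC−07:00.
03:15 Ethur Station + 7h = 10:15 UTC.
1 April 2024 is a Monday, so the first Friday is April 5.
1 November 2024 is a Friday, so the first Friday is November 1 and the second is November 8.
At the standard offset (UTC+13:00), 10:15 UTC + 13h = 23:15 Norvik District standard time.
Daylight saving runs 5 April – 8 November; the standard-time date in Norvik District, April 26, 2024, is inside that window, so Norvik District is at UTC+14:00.
10:15 UTC + 14h = 00:15 Norvik District (rolling into the next day, 27 April 2024).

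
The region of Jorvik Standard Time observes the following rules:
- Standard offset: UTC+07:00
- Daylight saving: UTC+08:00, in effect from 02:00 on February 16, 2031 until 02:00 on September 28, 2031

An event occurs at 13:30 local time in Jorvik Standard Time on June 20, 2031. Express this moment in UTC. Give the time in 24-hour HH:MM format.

05:30

June 20, 2031 falls between 16 February and 28 September, so daylight saving is in effect and Jorvik Standard Time is at UTC+08:00.
13:30 local − 8h = 05:30 UTC.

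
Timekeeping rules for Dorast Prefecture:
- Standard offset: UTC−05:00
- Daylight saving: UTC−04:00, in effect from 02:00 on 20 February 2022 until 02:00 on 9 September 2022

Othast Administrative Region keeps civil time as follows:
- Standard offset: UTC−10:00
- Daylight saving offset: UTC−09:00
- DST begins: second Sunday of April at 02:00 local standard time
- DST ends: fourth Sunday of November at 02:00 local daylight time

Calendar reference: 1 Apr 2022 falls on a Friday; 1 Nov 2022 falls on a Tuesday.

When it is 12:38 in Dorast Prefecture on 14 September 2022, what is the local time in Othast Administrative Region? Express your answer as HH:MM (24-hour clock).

08:38

14 September 2022 is outside the daylight-saving period (20 February – 9 September), so Dorast Prefecture is on standard time, UTC−05:00.
12:38 Dorast Prefecture + 5h = 17:38 UTC.
1 April 2022 is a Friday, so the first Sunday is April 3 and the second is April 10.
1 November 2022 is a Tuesday, so the first Sunday is November 6 and the fourth is November 27.
At the standard offset (UTC−10:00), 17:38 UTC − 10h = 07:38 Othast Administrative Region standard time.
The standard-time date in Othast Administrative Region, 14 September 2022, falls between 10 April and 27 November, so daylight saving is in effect and Othast Administrative Region is at UTC−09:00.
17:38 UTC − 9h = 08:38 Othast Administrative Region.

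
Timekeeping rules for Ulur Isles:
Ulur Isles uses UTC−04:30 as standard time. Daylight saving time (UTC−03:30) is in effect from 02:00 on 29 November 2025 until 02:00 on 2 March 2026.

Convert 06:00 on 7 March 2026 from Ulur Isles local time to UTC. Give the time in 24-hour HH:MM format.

Daylight saving runs 29 November 2025 – 2 March 2026; 7 March 2026 is outside that window, so Ulur Isles is on standard time at UTC−04:30.
06:00 local + 4h30m = 10:30 UTC.

10:30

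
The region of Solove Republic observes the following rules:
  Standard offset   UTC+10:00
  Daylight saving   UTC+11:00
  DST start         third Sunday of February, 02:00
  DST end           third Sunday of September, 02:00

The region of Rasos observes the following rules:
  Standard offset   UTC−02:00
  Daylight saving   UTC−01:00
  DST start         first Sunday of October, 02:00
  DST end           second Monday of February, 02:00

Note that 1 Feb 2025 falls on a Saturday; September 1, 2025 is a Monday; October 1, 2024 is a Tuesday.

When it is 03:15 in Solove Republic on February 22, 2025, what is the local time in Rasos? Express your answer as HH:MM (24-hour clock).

1 February 2025 is a Saturday, so the first Sunday is February 2 and the third is February 16.
1 September 2025 is a Monday, so the first Sunday is September 7 and the third is September 21.
February 22, 2025 falls between 16 February and 21 September, so daylight saving is in effect and Solove Republic is at UTC+11:00.
03:15 Solove Republic − 11h = 16:15 UTC (rolling into the previous day, 21 February 2025).
1 October 2024 is a Tuesday, so the first Sunday is October 6.
1 February 2025 is a Saturday, so the first Monday is February 3 and the second is February 10.
At the standard offset (UTC−02:00), 16:15 UTC − 2h = 14:15 Rasos standard time.
Daylight saving runs 6 October 2024 – 10 February 2025; the standard-time date in Rasos, February 21, 2025, is outside that window, so Rasos is on standard time at UTC−02:00.
16:15 UTC − 2h = 14:15 Rasos.

14:15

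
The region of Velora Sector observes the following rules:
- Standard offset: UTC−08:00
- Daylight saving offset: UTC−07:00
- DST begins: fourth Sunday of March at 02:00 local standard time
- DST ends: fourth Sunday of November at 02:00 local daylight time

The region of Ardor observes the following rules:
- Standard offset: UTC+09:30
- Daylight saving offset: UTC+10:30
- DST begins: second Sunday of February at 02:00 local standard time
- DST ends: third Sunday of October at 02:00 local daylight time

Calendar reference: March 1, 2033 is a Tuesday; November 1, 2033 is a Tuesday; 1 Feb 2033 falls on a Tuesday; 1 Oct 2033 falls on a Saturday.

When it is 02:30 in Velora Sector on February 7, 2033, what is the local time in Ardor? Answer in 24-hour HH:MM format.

20:00

1 March 2033 is a Tuesday, so the first Sunday is March 6 and the fourth is March 27.
1 November 2033 is a Tuesday, so the first Sunday is November 6 and the fourth is November 27.
Daylight saving runs 27 March – 27 November; February 7, 2033 is outside that window, so Velora Sector is on standard time at UTC−08:00.
02:30 Velora Sector + 8h = 10:30 UTC.
1 February 2033 is a Tuesday, so the first Sunday is February 6 and the second is February 13.
1 October 2033 is a Saturday, so the first Sunday is October 2 and the third is October 16.
At the standard offset (UTC+09:30), 10:30 UTC + 9h30m = 20:00 Ardor standard time.
The standard-time date in Ardor, February 7, 2033, is outside the daylight-saving period (13 February – 16 October), so Ardor is on standard time, UTC+09:30.
10:30 UTC + 9h30m = 20:00 Ardor.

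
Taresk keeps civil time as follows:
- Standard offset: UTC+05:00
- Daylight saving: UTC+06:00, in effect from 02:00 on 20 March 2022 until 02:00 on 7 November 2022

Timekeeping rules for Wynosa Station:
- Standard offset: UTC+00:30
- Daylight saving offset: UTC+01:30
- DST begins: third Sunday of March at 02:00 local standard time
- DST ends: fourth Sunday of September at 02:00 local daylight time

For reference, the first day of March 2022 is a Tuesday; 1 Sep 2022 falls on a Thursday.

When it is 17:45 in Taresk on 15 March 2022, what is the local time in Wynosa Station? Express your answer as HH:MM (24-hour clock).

Daylight saving runs 20 March – 7 November; 15 March 2022 is outside that window, so Taresk is on standard time at UTC+05:00.
17:45 Taresk − 5h = 12:45 UTC.
1 March 2022 is a Tuesday, so the first Sunday is March 6 and the third is March 20.
1 September 2022 is a Thursday, so the first Sunday is September 4 and the fourth is September 25.
At the standard offset (UTC+00:30), 12:45 UTC + 0h30m = 13:15 Wynosa Station standard time.
The standard-time date in Wynosa Station, 15 March 2022, does not fall between 20 March and 25 September, so daylight saving is not in effect and Wynosa Station is at UTC+00:30.
12:45 UTC + 0h30m = 13:15 Wynosa Station.

13:15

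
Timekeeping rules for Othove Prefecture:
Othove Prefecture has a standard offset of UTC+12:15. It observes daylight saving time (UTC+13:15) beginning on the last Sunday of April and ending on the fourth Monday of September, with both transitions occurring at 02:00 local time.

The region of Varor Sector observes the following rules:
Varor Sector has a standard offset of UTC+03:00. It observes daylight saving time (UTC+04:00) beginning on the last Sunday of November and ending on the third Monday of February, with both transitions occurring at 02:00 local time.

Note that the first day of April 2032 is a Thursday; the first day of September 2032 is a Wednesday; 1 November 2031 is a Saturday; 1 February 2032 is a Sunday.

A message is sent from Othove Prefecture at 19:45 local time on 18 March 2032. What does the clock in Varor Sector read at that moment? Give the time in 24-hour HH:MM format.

1 April 2032 is a Thursday, so Sundays fall on 4, 11, 18, 25; the last is April 25.
1 September 2032 is a Wednesday, so the first Monday is September 6 and the fourth is September 27.
18 March 2032 is outside the daylight-saving period (25 April – 27 September), so Othove Prefecture is on standard time, UTC+12:15.
19:45 Othove Prefecture − 12h15m = 07:30 UTC.
1 November 2031 is a Saturday, so Sundays fall on 2, 9, 16, 23, 30; the last is November 30.
1 February 2032 is a Sunday, so the first Monday is February 2 and the third is February 16.
At the standard offset (UTC+03:00), 07:30 UTC + 3h = 10:30 Varor Sector standard time.
The standard-time date in Varor Sector, 18 March 2032, does not fall between 30 November 2031 and 16 February 2032, so daylight saving is not in effect and Varor Sector is at UTC+03:00.
07:30 UTC + 3h = 10:30 Varor Sector.

10:30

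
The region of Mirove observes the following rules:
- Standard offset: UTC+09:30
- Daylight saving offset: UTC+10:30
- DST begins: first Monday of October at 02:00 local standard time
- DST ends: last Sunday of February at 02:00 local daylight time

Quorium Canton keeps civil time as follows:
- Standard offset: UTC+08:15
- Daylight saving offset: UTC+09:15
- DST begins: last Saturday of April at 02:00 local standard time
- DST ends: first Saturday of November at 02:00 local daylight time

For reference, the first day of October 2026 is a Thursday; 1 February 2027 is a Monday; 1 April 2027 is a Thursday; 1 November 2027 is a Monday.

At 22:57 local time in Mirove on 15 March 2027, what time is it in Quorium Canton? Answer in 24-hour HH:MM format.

1 October 2026 is a Thursday, so the first Monday is October 5.
1 February 2027 is a Monday, so Sundays fall on 7, 14, 21, 28; the last is February 28.
15 March 2027 is outside the daylight-saving period (5 October 2026 – 28 February 2027), so Mirove is on standard time, UTC+09:30.
22:57 Mirove − 9h30m = 13:27 UTC.
1 April 2027 is a Thursday, so Saturdays fall on 3, 10, 17, 24; the last is April 24.
1 November 2027 is a Monday, so the first Saturday is November 6.
At the standard offset (UTC+08:15), 13:27 UTC + 8h15m = 21:42 Quorium Canton standard time.
The standard-time date in Quorium Canton, 15 March 2027, is outside the daylight-saving period (24 April – 6 November), so Quorium Canton is on standard time, UTC+08:15.
13:27 UTC + 8h15m = 21:42 Quorium Canton.

21:42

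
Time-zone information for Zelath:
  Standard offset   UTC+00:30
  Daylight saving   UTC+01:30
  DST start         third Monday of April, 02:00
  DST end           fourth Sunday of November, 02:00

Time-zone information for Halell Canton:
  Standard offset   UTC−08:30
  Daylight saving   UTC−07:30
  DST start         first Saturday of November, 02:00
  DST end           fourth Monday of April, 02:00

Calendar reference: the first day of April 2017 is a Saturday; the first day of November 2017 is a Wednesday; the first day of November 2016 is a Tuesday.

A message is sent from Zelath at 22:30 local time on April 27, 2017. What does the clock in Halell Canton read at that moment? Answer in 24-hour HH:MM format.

12:30

1 April 2017 is a Saturday, so the first Monday is April 3 and the third is April 17.
1 November 2017 is a Wednesday, so the first Sunday is November 5 and the fourth is November 26.
Daylight saving runs 17 April – 26 November; April 27, 2017 is inside that window, so Zelath is at UTC+01:30.
22:30 Zelath − 1h30m = 21:00 UTC.
1 November 2016 is a Tuesday, so the first Saturday is November 5.
1 April 2017 is a Saturday, so the first Monday is April 3 and the fourth is April 24.
At the standard offset (UTC−08:30), 21:00 UTC − 8h30m = 12:30 Halell Canton standard time.
The standard-time date in Halell Canton, April 27, 2017, does not fall between 5 November 2016 and 24 April 2017, so daylight saving is not in effect and Halell Canton is at UTC−08:30.
21:00 UTC − 8h30m = 12:30 Halell Canton.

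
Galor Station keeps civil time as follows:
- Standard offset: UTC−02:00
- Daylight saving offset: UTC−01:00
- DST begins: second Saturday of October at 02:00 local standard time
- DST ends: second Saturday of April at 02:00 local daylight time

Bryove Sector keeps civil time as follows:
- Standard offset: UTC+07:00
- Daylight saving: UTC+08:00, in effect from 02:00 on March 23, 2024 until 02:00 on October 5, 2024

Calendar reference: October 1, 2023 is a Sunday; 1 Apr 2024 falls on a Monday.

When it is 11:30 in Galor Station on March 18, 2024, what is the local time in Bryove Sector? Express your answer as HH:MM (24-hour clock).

1 October 2023 is a Sunday, so the first Saturday is October 7 and the second is October 14.
1 April 2024 is a Monday, so the first Saturday is April 6 and the second is April 13.
March 18, 2024 lies within the daylight-saving period (14 October 2023 – 13 April 2024), so Galor Station is on daylight time, UTC−01:00.
11:30 Galor Station + 1h = 12:30 UTC.
At the standard offset (UTC+07:00), 12:30 UTC + 7h = 19:30 Bryove Sector standard time.
The standard-time date in Bryove Sector, March 18, 2024, is outside the daylight-saving period (23 March – 5 October), so Bryove Sector is on standard time, UTC+07:00.
12:30 UTC + 7h = 19:30 Bryove Sector.

19:30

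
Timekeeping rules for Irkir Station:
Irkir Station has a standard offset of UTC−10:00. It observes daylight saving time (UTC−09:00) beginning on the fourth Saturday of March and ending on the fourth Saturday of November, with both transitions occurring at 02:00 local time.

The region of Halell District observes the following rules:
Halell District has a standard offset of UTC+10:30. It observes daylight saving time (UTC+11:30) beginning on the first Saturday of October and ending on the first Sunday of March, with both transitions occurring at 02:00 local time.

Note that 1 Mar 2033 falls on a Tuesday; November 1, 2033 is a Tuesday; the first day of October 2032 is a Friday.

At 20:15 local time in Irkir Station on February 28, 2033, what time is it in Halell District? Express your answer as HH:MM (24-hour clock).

17:45

1 March 2033 is a Tuesday, so the first Saturday is March 5 and the fourth is March 26.
1 November 2033 is a Tuesday, so the first Saturday is November 5 and the fourth is November 26.
Daylight saving runs 26 March – 26 November; February 28, 2033 is outside that window, so Irkir Station is on standard time at UTC−10:00.
20:15 Irkir Station + 10h = 06:15 UTC (rolling into the next day, 1 March 2033).
1 October 2032 is a Friday, so the first Saturday is October 2.
1 March 2033 is a Tuesday, so the first Sunday is March 6.
At the standard offset (UTC+10:30), 06:15 UTC + 10h30m = 16:45 Halell District standard time.
Daylight saving runs 2 October 2032 – 6 March 2033; the standard-time date in Halell District, March 1, 2033, is inside that window, so Halell District is at UTC+11:30.
06:15 UTC + 11h30m = 17:45 Halell District.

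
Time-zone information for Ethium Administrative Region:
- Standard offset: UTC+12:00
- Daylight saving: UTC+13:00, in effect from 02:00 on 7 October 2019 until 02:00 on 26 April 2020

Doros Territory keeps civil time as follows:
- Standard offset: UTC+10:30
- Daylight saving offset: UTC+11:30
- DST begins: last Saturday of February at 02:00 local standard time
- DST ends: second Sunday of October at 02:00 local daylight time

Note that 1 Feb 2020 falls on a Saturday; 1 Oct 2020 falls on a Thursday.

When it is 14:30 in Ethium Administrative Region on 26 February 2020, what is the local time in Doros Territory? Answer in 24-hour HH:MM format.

Daylight saving runs 7 October 2019 – 26 April 2020; 26 February 2020 is inside that window, so Ethium Administrative Region is at UTC+13:00.
14:30 Ethium Administrative Region − 13h = 01:30 UTC.
1 February 2020 is a Saturday, so Saturdays fall on 1, 8, 15, 22, 29; the last is February 29.
1 October 2020 is a Thursday, so the first Sunday is October 4 and the second is October 11.
At the standard offset (UTC+10:30), 01:30 UTC + 10h30m = 12:00 Doros Territory standard time.
The standard-time date in Doros Territory, 26 February 2020, does not fall between 29 February and 11 October, so daylight saving is not in effect and Doros Territory is at UTC+10:30.
01:30 UTC + 10h30m = 12:00 Doros Territory.

12:00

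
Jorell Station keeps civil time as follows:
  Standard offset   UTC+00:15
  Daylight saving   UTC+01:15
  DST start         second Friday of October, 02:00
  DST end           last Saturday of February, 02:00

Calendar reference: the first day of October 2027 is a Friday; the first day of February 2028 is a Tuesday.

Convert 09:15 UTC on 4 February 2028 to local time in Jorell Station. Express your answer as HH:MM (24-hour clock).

10:30

1 October 2027 is a Friday, so the first Friday is October 1 and the second is October 8.
1 February 2028 is a Tuesday, so Saturdays fall on 5, 12, 19, 26; the last is February 26.
At the standard offset (UTC+00:15), 09:15 UTC + 0h15m = 09:30 Jorell Station standard time.
The standard-time date in Jorell Station, 4 February 2028, falls between 8 October 2027 and 26 February 2028, so daylight saving is in effect and Jorell Station is at UTC+01:15.
09:15 UTC + 1h15m = 10:30 local.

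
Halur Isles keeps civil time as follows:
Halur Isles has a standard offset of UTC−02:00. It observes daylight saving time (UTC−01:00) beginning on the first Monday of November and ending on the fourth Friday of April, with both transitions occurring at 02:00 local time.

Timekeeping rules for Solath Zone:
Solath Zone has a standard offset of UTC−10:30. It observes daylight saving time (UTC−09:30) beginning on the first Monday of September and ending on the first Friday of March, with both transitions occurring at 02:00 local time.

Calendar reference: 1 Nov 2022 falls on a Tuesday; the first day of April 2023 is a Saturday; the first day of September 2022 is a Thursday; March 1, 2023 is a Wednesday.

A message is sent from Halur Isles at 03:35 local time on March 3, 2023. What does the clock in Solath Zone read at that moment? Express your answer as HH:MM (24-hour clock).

19:05

1 November 2022 is a Tuesday, so the first Monday is November 7.
1 April 2023 is a Saturday, so the first Friday is April 7 and the fourth is April 28.
March 3, 2023 falls between 7 November 2022 and 28 April 2023, so daylight saving is in effect and Halur Isles is at UTC−01:00.
03:35 Halur Isles + 1h = 04:35 UTC.
1 September 2022 is a Thursday, so the first Monday is September 5.
1 March 2023 is a Wednesday, so the first Friday is March 3.
At the standard offset (UTC−10:30), 04:35 UTC − 10h30m = 18:05 Solath Zone standard time (rolling into the previous day, 2 March 2023).
The standard-time date in Solath Zone, March 2, 2023, lies within the daylight-saving period (5 September 2022 – 3 March 2023), so Solath Zone is on daylight time, UTC−09:30.
04:35 UTC − 9h30m = 19:05 Solath Zone (rolling into the previous day, 2 March 2023).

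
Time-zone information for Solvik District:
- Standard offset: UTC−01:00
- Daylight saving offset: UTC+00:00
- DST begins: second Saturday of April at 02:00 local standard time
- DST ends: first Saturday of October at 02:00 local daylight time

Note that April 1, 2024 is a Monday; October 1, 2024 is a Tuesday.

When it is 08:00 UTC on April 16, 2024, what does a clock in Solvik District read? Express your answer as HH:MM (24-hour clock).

1 April 2024 is a Monday, so the first Saturday is April 6 and the second is April 13.
1 October 2024 is a Tuesday, so the first Saturday is October 5.
At the standard offset (UTC−01:00), 08:00 UTC − 1h = 07:00 Solvik District standard time.
The standard-time date in Solvik District, April 16, 2024, falls between 13 April and 5 October, so daylight saving is in effect and Solvik District is at UTC+00:00.
08:00 UTC + 0h = 08:00 local.

08:00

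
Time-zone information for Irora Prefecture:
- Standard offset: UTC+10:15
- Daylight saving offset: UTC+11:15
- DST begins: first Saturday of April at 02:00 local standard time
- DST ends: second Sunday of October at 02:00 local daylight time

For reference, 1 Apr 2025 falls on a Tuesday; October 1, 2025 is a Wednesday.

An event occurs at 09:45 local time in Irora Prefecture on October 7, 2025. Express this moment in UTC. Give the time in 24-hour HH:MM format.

22:30

1 April 2025 is a Tuesday, so the first Saturday is April 5.
1 October 2025 is a Wednesday, so the first Sunday is October 5 and the second is October 12.
October 7, 2025 lies within the daylight-saving period (5 April – 12 October), so Irora Prefecture is on daylight time, UTC+11:15.
09:45 local − 11h15m = 22:30 UTC (rolling into the previous day, 6 October 2025).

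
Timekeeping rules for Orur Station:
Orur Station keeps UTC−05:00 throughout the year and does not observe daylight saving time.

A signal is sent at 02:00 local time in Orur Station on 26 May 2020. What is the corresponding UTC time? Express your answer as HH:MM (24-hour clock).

Orur Station stays on UTC−05:00 all year.
02:00 local + 5h = 07:00 UTC.

07:00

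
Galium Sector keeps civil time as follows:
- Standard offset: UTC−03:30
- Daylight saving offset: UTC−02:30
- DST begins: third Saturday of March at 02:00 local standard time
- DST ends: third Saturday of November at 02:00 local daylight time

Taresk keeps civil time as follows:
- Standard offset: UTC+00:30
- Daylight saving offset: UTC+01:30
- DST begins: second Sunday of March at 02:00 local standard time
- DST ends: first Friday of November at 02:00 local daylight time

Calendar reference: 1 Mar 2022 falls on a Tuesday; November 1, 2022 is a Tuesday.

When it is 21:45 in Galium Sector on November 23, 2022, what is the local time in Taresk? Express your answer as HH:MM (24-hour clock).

01:45

1 March 2022 is a Tuesday, so the first Saturday is March 5 and the third is March 19.
1 November 2022 is a Tuesday, so the first Saturday is November 5 and the third is November 19.
November 23, 2022 does not fall between 19 March and 19 November, so daylight saving is not in effect and Galium Sector is at UTC−03:30.
21:45 Galium Sector + 3h30m = 01:15 UTC (rolling into the next day, 24 November 2022).
1 March 2022 is a Tuesday, so the first Sunday is March 6 and the second is March 13.
1 November 2022 is a Tuesday, so the first Friday is November 4.
At the standard offset (UTC+00:30), 01:15 UTC + 0h30m = 01:45 Taresk standard time.
Daylight saving runs 13 March – 4 November; the standard-time date in Taresk, November 24, 2022, is outside that window, so Taresk is on standard time at UTC+00:30.
01:15 UTC + 0h30m = 01:45 Taresk.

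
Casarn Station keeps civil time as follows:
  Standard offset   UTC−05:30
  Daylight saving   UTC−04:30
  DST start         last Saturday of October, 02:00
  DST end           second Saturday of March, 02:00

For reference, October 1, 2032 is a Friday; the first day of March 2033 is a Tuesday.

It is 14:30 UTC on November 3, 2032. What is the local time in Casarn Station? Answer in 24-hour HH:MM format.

10:00

1 October 2032 is a Friday, so Saturdays fall on 2, 9, 16, 23, 30; the last is October 30.
1 March 2033 is a Tuesday, so the first Saturday is March 5 and the second is March 12.
At the standard offset (UTC−05:30), 14:30 UTC − 5h30m = 09:00 Casarn Station standard time.
Daylight saving runs 30 October 2032 – 12 March 2033; the standard-time date in Casarn Station, November 3, 2032, is inside that window, so Casarn Station is at UTC−04:30.
14:30 UTC − 4h30m = 10:00 local.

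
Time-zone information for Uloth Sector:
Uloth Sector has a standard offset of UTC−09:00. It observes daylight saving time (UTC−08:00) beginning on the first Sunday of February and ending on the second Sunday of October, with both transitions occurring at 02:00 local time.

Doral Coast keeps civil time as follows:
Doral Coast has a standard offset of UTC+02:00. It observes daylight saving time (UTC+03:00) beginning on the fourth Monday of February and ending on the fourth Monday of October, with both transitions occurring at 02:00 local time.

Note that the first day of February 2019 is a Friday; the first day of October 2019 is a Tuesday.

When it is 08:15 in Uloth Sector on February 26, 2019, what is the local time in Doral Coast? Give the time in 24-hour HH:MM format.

1 February 2019 is a Friday, so the first Sunday is February 3.
1 October 2019 is a Tuesday, so the first Sunday is October 6 and the second is October 13.
Daylight saving runs 3 February – 13 October; February 26, 2019 is inside that window, so Uloth Sector is at UTC−08:00.
08:15 Uloth Sector + 8h = 16:15 UTC.
1 February 2019 is a Friday, so the first Monday is February 4 and the fourth is February 25.
1 October 2019 is a Tuesday, so the first Monday is October 7 and the fourth is October 28.
At the standard offset (UTC+02:00), 16:15 UTC + 2h = 18:15 Doral Coast standard time.
The standard-time date in Doral Coast, February 26, 2019, lies within the daylight-saving period (25 February – 28 October), so Doral Coast is on daylight time, UTC+03:00.
16:15 UTC + 3h = 19:15 Doral Coast.

19:15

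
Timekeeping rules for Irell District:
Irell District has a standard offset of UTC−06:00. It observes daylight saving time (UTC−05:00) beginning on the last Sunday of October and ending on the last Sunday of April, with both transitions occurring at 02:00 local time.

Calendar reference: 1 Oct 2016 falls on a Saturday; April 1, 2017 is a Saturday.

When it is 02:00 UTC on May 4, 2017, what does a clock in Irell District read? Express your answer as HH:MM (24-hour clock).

20:00

1 October 2016 is a Saturday, so Sundays fall on 2, 9, 16, 23, 30; the last is October 30.
1 April 2017 is a Saturday, so Sundays fall on 2, 9, 16, 23, 30; the last is April 30.
At the standard offset (UTC−06:00), 02:00 UTC − 6h = 20:00 Irell District standard time (rolling into the previous day, 3 May 2017).
The standard-time date in Irell District, May 3, 2017, is outside the daylight-saving period (30 October 2016 – 30 April 2017), so Irell District is on standard time, UTC−06:00.
02:00 UTC − 6h = 20:00 local (rolling into the previous day, 3 May 2017).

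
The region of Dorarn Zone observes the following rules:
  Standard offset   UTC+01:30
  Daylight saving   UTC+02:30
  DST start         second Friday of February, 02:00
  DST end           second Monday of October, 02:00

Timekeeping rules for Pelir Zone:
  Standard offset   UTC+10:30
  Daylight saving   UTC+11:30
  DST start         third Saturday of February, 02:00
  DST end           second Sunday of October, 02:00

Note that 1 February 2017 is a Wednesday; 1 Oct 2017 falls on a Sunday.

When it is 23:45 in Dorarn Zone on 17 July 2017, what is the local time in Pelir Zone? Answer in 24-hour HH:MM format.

1 February 2017 is a Wednesday, so the first Friday is February 3 and the second is February 10.
1 October 2017 is a Sunday, so the first Monday is October 2 and the second is October 9.
17 July 2017 falls between 10 February and 9 October, so daylight saving is in effect and Dorarn Zone is at UTC+02:30.
23:45 Dorarn Zone − 2h30m = 21:15 UTC.
1 February 2017 is a Wednesday, so the first Saturday is February 4 and the third is February 18.
1 October 2017 is a Sunday, so the first Sunday is October 1 and the second is October 8.
At the standard offset (UTC+10:30), 21:15 UTC + 10h30m = 07:45 Pelir Zone standard time (rolling into the next day, 18 July 2017).
The standard-time date in Pelir Zone, 18 July 2017, lies within the daylight-saving period (18 February – 8 October), so Pelir Zone is on daylight time, UTC+11:30.
21:15 UTC + 11h30m = 08:45 Pelir Zone (rolling into the next day, 18 July 2017).

08:45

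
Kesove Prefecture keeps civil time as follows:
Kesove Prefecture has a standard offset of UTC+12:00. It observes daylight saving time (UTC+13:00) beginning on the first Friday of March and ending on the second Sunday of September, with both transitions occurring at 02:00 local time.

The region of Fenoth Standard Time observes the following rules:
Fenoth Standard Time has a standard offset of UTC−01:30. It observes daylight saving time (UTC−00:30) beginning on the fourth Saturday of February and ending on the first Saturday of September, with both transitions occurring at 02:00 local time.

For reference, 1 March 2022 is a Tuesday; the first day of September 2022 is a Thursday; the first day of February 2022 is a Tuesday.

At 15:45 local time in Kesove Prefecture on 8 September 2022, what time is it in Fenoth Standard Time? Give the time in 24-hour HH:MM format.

01:15

1 March 2022 is a Tuesday, so the first Friday is March 4.
1 September 2022 is a Thursday, so the first Sunday is September 4 and the second is September 11.
8 September 2022 lies within the daylight-saving period (4 March – 11 September), so Kesove Prefecture is on daylight time, UTC+13:00.
15:45 Kesove Prefecture − 13h = 02:45 UTC.
1 February 2022 is a Tuesday, so the first Saturday is February 5 and the fourth is February 26.
1 September 2022 is a Thursday, so the first Saturday is September 3.
At the standard offset (UTC−01:30), 02:45 UTC − 1h30m = 01:15 Fenoth Standard Time standard time.
The standard-time date in Fenoth Standard Time, 8 September 2022, does not fall between 26 February and 3 September, so daylight saving is not in effect and Fenoth Standard Time is at UTC−01:30.
02:45 UTC − 1h30m = 01:15 Fenoth Standard Time.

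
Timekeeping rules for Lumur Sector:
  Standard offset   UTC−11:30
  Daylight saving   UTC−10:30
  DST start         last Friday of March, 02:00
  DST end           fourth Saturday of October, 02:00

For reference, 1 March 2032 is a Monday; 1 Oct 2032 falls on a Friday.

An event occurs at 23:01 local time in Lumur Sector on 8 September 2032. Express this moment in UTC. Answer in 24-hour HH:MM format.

1 March 2032 is a Monday, so Fridays fall on 5, 12, 19, 26; the last is March 26.
1 October 2032 is a Friday, so the first Saturday is October 2 and the fourth is October 23.
8 September 2032 lies within the daylight-saving period (26 March – 23 October), so Lumur Sector is on daylight time, UTC−10:30.
23:01 local + 10h30m = 09:31 UTC (rolling into the next day, 9 September 2032).

09:31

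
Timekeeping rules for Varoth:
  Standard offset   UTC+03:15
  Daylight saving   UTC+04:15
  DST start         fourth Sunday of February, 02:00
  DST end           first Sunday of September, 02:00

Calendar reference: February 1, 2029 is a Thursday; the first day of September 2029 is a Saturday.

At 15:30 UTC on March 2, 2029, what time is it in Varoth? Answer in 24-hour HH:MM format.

19:45

1 February 2029 is a Thursday, so the first Sunday is February 4 and the fourth is February 25.
1 September 2029 is a Saturday, so the first Sunday is September 2.
At the standard offset (UTC+03:15), 15:30 UTC + 3h15m = 18:45 Varoth standard time.
The standard-time date in Varoth, March 2, 2029, falls between 25 February and 2 September, so daylight saving is in effect and Varoth is at UTC+04:15.
15:30 UTC + 4h15m = 19:45 local.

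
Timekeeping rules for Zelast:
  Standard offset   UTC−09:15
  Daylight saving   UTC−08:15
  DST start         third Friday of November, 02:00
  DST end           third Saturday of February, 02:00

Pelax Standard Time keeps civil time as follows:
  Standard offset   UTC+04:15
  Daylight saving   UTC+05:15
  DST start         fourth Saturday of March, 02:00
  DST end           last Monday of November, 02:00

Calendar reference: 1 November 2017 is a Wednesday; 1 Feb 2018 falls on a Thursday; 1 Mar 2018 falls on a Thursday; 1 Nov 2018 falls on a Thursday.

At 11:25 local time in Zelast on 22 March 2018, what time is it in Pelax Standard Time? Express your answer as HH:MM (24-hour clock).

1 November 2017 is a Wednesday, so the first Friday is November 3 and the third is November 17.
1 February 2018 is a Thursday, so the first Saturday is February 3 and the third is February 17.
Daylight saving runs 17 November 2017 – 17 February 2018; 22 March 2018 is outside that window, so Zelast is on standard time at UTC−09:15.
11:25 Zelast + 9h15m = 20:40 UTC.
1 March 2018 is a Thursday, so the first Saturday is March 3 and the fourth is March 24.
1 November 2018 is a Thursday, so Mondays fall on 5, 12, 19, 26; the last is November 26.
At the standard offset (UTC+04:15), 20:40 UTC + 4h15m = 00:55 Pelax Standard Time standard time (rolling into the next day, 23 March 2018).
The standard-time date in Pelax Standard Time, 23 March 2018, is outside the daylight-saving period (24 March – 26 November), so Pelax Standard Time is on standard time, UTC+04:15.
20:40 UTC + 4h15m = 00:55 Pelax Standard Time (rolling into the next day, 23 March 2018).

00:55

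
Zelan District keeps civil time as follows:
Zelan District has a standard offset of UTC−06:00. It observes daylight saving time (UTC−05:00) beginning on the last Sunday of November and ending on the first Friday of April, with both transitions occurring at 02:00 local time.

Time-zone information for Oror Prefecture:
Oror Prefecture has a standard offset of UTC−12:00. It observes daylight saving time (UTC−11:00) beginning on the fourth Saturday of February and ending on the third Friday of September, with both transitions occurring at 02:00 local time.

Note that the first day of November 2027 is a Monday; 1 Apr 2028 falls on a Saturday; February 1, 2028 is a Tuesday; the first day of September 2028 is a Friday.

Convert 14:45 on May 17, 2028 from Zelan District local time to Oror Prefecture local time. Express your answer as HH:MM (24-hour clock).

1 November 2027 is a Monday, so Sundays fall on 7, 14, 21, 28; the last is November 28.
1 April 2028 is a Saturday, so the first Friday is April 7.
May 17, 2028 is outside the daylight-saving period (28 November 2027 – 7 April 2028), so Zelan District is on standard time, UTC−06:00.
14:45 Zelan District + 6h = 20:45 UTC.
1 February 2028 is a Tuesday, so the first Saturday is February 5 and the fourth is February 26.
1 September 2028 is a Friday, so the first Friday is September 1 and the third is September 15.
At the standard offset (UTC−12:00), 20:45 UTC − 12h = 08:45 Oror Prefecture standard time.
The standard-time date in Oror Prefecture, May 17, 2028, falls between 26 February and 15 September, so daylight saving is in effect and Oror Prefecture is at UTC−11:00.
20:45 UTC − 11h = 09:45 Oror Prefecture.

09:45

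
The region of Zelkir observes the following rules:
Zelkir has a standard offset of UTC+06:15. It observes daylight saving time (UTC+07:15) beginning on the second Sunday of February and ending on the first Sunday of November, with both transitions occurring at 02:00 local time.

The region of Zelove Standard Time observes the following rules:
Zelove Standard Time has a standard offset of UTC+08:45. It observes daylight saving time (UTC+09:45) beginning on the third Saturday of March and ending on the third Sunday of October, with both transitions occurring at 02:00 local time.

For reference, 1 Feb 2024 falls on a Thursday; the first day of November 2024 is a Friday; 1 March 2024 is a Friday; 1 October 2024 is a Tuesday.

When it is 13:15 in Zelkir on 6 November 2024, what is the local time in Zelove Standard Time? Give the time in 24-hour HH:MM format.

1 February 2024 is a Thursday, so the first Sunday is February 4 and the second is February 11.
1 November 2024 is a Friday, so the first Sunday is November 3.
Daylight saving runs 11 February – 3 November; 6 November 2024 is outside that window, so Zelkir is on standard time at UTC+06:15.
13:15 Zelkir − 6h15m = 07:00 UTC.
1 March 2024 is a Friday, so the first Saturday is March 2 and the third is March 16.
1 October 2024 is a Tuesday, so the first Sunday is October 6 and the third is October 20.
At the standard offset (UTC+08:45), 07:00 UTC + 8h45m = 15:45 Zelove Standard Time standard time.
The standard-time date in Zelove Standard Time, 6 November 2024, does not fall between 16 March and 20 October, so daylight saving is not in effect and Zelove Standard Time is at UTC+08:45.
07:00 UTC + 8h45m = 15:45 Zelove Standard Time.

15:45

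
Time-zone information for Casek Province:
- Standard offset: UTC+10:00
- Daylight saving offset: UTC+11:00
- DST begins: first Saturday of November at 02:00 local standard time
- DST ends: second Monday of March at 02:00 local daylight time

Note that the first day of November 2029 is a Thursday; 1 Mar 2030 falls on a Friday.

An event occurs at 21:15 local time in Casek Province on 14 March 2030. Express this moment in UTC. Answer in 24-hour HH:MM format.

1 November 2029 is a Thursday, so the first Saturday is November 3.
1 March 2030 is a Friday, so the first Monday is March 4 and the second is March 11.
14 March 2030 is outside the daylight-saving period (3 November 2029 – 11 March 2030), so Casek Province is on standard time, UTC+10:00.
21:15 local − 10h = 11:15 UTC.

11:15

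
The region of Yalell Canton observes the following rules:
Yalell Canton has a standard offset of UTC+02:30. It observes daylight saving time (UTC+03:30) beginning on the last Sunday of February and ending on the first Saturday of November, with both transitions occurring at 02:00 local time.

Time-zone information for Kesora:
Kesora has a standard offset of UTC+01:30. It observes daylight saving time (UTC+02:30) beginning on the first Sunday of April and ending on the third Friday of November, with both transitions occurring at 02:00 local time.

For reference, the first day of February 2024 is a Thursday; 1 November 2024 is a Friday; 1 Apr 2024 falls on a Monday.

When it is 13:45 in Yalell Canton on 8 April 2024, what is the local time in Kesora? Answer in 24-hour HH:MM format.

1 February 2024 is a Thursday, so Sundays fall on 4, 11, 18, 25; the last is February 25.
1 November 2024 is a Friday, so the first Saturday is November 2.
Daylight saving runs 25 February – 2 November; 8 April 2024 is inside that window, so Yalell Canton is at UTC+03:30.
13:45 Yalell Canton − 3h30m = 10:15 UTC.
1 April 2024 is a Monday, so the first Sunday is April 7.
1 November 2024 is a Friday, so the first Friday is November 1 and the third is November 15.
At the standard offset (UTC+01:30), 10:15 UTC + 1h30m = 11:45 Kesora standard time.
Daylight saving runs 7 April – 15 November; the standard-time date in Kesora, 8 April 2024, is inside that window, so Kesora is at UTC+02:30.
10:15 UTC + 2h30m = 12:45 Kesora.

12:45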